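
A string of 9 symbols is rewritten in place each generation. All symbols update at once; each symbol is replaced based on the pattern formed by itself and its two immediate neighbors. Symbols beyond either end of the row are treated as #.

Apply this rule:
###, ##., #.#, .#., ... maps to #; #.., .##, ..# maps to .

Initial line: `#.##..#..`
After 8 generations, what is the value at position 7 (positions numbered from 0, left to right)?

.

generation 1: ##.#..#..
generation 2: ####..#..
generation 3: ####..#..  (fixed point — unchanged through generation 8)
position 7 holds .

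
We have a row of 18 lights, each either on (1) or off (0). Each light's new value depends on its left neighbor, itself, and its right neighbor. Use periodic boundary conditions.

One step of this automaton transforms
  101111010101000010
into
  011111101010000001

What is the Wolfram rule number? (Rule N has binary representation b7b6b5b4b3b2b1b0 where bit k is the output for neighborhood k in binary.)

232

position 3: 111 → 1  (bit 7 = 1)
position 5: 110 → 1  (bit 6 = 1)
position 1: 101 → 1  (bit 5 = 1)
position 12: 100 → 0  (bit 4 = 0)
position 2: 011 → 1  (bit 3 = 1)
position 0: 010 → 0  (bit 2 = 0)
position 15: 001 → 0  (bit 1 = 0)
position 13: 000 → 0  (bit 0 = 0)
bits b7..b0 = 11101000 = 232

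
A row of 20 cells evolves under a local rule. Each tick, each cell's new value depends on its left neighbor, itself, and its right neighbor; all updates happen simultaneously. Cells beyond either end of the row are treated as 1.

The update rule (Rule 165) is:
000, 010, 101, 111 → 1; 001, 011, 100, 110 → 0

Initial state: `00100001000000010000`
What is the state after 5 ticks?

00101101011111010110
00110011101110111001
00000001010101010000
01111101111111110110
10111010111111101001

10111010111111101001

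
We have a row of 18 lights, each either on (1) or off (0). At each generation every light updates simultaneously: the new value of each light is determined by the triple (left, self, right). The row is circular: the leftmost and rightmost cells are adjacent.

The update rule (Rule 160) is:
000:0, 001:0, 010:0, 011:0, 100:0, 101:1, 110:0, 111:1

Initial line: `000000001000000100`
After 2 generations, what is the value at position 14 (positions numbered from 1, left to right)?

0

000000000000000000
000000000000000000
position 14 holds 0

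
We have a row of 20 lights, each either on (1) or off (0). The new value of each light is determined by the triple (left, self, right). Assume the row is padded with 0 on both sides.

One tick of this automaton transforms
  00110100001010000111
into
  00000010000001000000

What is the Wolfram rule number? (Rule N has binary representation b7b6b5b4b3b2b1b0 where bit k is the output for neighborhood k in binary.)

position 18: 111 → 0  (bit 7 = 0)
position 3: 110 → 0  (bit 6 = 0)
position 4: 101 → 0  (bit 5 = 0)
position 6: 100 → 1  (bit 4 = 1)
position 2: 011 → 0  (bit 3 = 0)
position 5: 010 → 0  (bit 2 = 0)
position 1: 001 → 0  (bit 1 = 0)
position 0: 000 → 0  (bit 0 = 0)
bits b7..b0 = 00010000 = 16

16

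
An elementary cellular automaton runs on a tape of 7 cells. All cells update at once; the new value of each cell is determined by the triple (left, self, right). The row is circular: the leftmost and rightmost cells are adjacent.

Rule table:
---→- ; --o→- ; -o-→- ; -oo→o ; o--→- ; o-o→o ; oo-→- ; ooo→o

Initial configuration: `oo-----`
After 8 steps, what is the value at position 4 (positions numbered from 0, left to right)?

-

o------
-------
-------  (fixed point — unchanged through step 8)
position 4 holds -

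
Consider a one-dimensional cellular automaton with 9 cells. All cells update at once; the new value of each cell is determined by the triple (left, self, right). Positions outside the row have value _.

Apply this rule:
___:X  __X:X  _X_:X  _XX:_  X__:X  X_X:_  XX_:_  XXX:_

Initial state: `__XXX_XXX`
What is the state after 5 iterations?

XX_______
__XXXXXXX
XX_______  (repeats iteration 1; period 2)
iteration 5: XX_______

XX_______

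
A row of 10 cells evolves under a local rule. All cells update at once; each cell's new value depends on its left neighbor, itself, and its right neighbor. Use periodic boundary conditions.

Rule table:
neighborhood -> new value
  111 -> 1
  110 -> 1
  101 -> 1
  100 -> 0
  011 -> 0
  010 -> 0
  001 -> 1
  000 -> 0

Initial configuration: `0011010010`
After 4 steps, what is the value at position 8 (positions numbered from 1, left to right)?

0

0101100100
1010101000
0101010001
1010100010
position 8 holds 0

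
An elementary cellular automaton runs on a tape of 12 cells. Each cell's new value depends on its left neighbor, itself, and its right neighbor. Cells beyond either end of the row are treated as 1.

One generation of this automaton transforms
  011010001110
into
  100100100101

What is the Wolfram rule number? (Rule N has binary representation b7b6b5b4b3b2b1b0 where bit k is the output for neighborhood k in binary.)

position 9: 111 → 1  (bit 7 = 1)
position 2: 110 → 0  (bit 6 = 0)
position 0: 101 → 1  (bit 5 = 1)
position 5: 100 → 0  (bit 4 = 0)
position 1: 011 → 0  (bit 3 = 0)
position 4: 010 → 0  (bit 2 = 0)
position 7: 001 → 0  (bit 1 = 0)
position 6: 000 → 1  (bit 0 = 1)
bits b7..b0 = 10100001 = 161

161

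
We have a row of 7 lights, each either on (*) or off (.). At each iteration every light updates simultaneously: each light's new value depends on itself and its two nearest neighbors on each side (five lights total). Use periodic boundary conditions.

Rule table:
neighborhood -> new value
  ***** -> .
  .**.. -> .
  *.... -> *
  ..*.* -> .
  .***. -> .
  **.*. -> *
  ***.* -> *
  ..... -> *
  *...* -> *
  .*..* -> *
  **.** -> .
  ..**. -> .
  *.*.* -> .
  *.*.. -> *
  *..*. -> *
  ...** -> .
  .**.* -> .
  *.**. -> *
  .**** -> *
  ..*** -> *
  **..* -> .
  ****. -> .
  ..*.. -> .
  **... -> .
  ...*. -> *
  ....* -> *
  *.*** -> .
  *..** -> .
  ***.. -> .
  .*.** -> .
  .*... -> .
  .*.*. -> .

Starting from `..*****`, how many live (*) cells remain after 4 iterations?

iteration 1: ..**...
iteration 2: *....**
iteration 3: ..**.*.
iteration 4: *...**.
count of *: 3

3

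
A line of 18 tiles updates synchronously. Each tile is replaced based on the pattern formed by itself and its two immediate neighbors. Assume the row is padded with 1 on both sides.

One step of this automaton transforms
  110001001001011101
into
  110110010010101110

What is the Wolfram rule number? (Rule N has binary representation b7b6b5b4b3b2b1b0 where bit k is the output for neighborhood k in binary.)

position 0: 111 → 1  (bit 7 = 1)
position 1: 110 → 1  (bit 6 = 1)
position 12: 101 → 1  (bit 5 = 1)
position 2: 100 → 0  (bit 4 = 0)
position 13: 011 → 0  (bit 3 = 0)
position 5: 010 → 0  (bit 2 = 0)
position 4: 001 → 1  (bit 1 = 1)
position 3: 000 → 1  (bit 0 = 1)
bits b7..b0 = 11100011 = 227

227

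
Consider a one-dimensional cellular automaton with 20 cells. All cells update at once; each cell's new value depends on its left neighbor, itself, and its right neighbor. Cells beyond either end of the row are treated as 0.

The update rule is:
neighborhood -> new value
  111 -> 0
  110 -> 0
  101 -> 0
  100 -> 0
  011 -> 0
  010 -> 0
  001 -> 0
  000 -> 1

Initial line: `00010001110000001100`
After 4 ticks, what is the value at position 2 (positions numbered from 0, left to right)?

0

11000100000111100001
00010001110000001100  (repeats tick 0; period 2)
tick 4: 00010001110000001100
position 2 holds 0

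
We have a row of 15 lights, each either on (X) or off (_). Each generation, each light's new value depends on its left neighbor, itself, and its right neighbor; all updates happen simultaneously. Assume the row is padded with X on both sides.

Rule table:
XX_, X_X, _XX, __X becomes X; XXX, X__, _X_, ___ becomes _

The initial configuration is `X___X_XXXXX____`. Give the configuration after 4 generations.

_XXXXX_X___XXXX

X__X_XX___X___X
X_X_XXX__X___XX
XX_XX_X_X___XX_
_XXXXX_X___XXXX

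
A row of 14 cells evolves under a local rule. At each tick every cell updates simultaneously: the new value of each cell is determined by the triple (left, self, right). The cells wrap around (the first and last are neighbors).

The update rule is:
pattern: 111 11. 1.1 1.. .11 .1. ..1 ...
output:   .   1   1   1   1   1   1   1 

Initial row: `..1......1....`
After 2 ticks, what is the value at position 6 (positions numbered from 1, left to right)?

.

11111111111111
..............
position 6 holds .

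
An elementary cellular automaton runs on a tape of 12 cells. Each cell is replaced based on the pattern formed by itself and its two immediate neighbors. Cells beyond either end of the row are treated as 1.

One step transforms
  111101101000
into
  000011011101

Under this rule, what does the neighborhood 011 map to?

At position 5 the neighborhood is 011; the next row has 1 there.

1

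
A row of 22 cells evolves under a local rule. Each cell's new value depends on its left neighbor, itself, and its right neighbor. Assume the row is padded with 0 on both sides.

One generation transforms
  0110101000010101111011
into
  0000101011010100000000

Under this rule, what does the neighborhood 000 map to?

1

At position 8 the neighborhood is 000; the next row has 1 there.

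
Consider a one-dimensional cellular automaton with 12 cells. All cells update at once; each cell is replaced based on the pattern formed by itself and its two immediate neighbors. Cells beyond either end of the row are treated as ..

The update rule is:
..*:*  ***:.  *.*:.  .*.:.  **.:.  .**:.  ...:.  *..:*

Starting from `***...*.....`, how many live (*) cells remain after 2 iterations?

2

iteration 1: ...*.*.*....
iteration 2: ..*.....*...
count of *: 2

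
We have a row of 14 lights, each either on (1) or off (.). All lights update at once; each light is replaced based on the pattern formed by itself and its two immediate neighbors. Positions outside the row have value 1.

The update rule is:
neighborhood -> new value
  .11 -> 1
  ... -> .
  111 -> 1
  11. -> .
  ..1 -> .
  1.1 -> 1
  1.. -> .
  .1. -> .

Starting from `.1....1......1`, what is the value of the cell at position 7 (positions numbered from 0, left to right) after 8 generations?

.

generation 1: 1............1
generation 2: .............1
generation 3: .............1  (fixed point — unchanged through generation 8)
position 7 holds .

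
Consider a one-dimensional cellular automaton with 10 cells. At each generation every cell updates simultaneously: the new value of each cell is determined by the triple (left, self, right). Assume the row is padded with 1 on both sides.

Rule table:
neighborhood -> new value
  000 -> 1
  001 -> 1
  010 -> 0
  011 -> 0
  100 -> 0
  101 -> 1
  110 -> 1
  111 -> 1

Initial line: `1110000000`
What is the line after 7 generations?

1110111111
1111011111
1111101111
1111110111
1111111011
1111111101
1111111110

1111111110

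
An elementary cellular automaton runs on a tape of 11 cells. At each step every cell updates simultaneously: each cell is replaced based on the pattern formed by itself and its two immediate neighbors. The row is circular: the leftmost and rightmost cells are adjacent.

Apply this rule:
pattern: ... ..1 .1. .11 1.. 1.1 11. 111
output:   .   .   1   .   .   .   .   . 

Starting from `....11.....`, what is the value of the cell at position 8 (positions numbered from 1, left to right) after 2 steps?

...........
...........
position 8 holds .

.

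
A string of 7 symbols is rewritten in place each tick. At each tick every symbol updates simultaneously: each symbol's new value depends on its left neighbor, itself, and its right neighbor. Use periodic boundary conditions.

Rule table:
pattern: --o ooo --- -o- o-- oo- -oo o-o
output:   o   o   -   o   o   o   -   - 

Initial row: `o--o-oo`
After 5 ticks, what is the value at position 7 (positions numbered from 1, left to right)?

o

tick 1: oooo--o
tick 2: oooooo-
tick 3: -ooooo-
tick 4: o-ooooo
tick 5: o--oooo
position 7 holds o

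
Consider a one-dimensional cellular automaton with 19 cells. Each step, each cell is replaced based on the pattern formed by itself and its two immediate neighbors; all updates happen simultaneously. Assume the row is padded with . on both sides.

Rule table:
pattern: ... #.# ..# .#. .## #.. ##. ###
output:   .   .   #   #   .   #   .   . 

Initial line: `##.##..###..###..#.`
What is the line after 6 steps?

#...#.........#...#

.....##...##...####
....#..#.#..#.#....
...#####.####.##...
..#.............#..
.###...........###.
#...#.........#...#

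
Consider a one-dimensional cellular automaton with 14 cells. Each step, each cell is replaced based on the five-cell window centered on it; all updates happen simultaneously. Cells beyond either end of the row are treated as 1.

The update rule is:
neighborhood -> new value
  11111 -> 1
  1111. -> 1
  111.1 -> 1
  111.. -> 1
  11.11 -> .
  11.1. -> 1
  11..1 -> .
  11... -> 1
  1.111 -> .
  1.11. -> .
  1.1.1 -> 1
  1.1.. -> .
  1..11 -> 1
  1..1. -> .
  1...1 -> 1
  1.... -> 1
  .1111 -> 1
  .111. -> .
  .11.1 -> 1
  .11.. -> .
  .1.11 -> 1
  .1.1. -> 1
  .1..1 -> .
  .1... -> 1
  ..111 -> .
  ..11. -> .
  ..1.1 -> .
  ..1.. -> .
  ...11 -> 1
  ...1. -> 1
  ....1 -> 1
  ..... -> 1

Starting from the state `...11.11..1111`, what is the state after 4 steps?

1111.1.11111..

111.1....1.111
1111.1111.1.11
1111..111111.1
1111.1.11111..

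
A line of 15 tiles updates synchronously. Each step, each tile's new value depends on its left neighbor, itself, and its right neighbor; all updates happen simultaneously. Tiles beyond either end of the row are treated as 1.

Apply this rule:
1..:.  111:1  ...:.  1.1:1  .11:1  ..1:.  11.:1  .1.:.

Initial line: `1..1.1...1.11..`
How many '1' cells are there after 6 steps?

4

1...1.....111..
1.........111..
1.........111..  (fixed point — unchanged through step 6)
count of 1: 4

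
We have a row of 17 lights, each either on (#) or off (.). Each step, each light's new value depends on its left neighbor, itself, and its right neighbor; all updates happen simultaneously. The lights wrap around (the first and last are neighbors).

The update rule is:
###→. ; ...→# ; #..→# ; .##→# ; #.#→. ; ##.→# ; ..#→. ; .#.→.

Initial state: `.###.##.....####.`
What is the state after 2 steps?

.....#....#..#.##

.#.#.######.#..##
.....#....#..#.##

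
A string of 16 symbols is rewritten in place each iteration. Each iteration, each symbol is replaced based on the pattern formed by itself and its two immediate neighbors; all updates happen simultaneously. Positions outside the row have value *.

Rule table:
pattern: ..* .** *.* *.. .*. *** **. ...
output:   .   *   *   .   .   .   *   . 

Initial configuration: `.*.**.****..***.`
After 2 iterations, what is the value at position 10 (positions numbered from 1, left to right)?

iteration 1: *.*****..*..*.**
iteration 2: ***...*......**.
position 10 holds .

.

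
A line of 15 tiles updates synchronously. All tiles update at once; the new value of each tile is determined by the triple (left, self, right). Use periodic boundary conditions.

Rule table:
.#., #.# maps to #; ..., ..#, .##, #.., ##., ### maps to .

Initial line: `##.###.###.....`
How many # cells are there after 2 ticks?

2

..#...#........
..#...#........
count of #: 2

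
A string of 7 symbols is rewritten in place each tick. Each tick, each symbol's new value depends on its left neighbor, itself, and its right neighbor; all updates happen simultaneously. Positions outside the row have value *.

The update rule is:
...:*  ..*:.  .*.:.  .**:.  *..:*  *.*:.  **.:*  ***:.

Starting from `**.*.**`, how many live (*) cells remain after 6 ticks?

3

.*.....
..****.
*....*.
****...
...***.
**...*.
count of *: 3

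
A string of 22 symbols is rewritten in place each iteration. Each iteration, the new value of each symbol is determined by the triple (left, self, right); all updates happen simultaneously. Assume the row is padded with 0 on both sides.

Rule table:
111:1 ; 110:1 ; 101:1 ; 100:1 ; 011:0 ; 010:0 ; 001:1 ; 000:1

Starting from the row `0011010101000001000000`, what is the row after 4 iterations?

1101101010111110111111
0110110101011111011111
1011011010101111101111
0101101101010111110111

0101101101010111110111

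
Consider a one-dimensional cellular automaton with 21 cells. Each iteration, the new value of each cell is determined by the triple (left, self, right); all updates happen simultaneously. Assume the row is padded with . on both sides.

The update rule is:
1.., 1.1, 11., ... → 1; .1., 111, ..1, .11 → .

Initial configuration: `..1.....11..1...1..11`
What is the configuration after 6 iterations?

..11..11..11..11..111

1..1111..11..11..1..1
.1....11..11..11..1..
..111..11..11..11..11
1...11..11..11..11..1
.11..11..11..11..11..
..11..11..11..11..111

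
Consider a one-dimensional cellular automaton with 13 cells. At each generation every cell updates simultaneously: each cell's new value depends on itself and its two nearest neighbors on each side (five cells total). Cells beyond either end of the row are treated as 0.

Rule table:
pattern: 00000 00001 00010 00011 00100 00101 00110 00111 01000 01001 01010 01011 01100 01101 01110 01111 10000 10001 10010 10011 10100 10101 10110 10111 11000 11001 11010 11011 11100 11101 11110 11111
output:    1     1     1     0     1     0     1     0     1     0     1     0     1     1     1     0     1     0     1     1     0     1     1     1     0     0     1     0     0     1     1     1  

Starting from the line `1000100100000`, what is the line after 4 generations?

1101011111011

1101101111111
1101101011110
1101111010100
1101011111011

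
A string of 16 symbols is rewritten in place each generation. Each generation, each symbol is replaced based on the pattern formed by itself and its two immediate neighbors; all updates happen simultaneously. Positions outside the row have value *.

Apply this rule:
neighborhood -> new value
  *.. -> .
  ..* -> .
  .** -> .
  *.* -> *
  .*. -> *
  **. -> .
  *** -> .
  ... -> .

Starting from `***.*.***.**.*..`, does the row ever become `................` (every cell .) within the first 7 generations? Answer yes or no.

...***...*..**..
.........*......
.........*......  (fixed point — unchanged through generation 7)
generation 7 is .........*......, still not uniform .

no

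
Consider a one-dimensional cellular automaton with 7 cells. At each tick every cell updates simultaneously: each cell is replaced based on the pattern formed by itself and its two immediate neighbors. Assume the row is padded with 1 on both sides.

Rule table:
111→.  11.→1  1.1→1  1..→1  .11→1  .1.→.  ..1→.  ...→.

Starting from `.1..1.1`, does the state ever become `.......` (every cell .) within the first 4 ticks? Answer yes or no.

no

1.1..11
11.1.1.
.11.1.1
1111.11
tick 4 is 1111.11, still not uniform .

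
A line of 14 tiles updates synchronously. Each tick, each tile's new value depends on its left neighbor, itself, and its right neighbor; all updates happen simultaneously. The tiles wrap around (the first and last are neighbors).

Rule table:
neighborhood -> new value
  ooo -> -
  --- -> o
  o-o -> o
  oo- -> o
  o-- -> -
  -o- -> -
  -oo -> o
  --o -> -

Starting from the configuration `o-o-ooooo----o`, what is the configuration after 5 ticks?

o---ooo--o--o-

oo-oo---o-oo-o
-oooo-o--ooooo
oo--oo---o---o
-o--oo-o---o-o
o---ooo--o--o-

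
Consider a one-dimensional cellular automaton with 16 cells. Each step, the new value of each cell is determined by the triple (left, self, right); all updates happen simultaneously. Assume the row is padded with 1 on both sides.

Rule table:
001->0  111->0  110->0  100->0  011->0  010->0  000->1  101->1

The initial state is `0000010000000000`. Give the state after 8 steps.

0000010000000000

0111000111111110
1000010000000001
0011000111111100
0000010000000000  (repeats step 0; period 4)
step 8: 0000010000000000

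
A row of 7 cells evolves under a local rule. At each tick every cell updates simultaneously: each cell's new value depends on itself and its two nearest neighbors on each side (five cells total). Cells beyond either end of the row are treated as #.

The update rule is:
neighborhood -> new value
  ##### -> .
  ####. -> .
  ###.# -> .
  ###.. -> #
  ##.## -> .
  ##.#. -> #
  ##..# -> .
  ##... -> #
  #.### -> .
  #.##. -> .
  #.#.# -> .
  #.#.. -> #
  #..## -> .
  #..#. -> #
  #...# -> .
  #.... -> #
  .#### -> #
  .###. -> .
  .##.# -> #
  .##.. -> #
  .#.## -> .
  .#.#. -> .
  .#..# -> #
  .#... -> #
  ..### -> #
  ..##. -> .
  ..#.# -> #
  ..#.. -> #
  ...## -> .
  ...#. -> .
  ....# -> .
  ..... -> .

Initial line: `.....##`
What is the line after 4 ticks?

.###.##

##...##
.##..##
..#..##
.###.##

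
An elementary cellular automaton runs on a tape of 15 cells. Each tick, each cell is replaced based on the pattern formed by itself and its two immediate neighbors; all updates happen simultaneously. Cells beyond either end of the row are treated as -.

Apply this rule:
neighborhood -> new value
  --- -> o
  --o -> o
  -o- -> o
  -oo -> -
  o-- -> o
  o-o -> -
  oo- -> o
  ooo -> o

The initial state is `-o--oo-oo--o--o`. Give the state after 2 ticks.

oooo-o--ooooooo
-ooo-ooo-oooooo

-ooo-ooo-oooooo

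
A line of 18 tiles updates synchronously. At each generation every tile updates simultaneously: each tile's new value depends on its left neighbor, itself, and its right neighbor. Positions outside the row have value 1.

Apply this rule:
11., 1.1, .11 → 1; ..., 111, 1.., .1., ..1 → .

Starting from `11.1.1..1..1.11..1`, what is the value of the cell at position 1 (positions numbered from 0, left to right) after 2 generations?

.11.1.......111..1
1111........1.1..1
position 1 holds 1

1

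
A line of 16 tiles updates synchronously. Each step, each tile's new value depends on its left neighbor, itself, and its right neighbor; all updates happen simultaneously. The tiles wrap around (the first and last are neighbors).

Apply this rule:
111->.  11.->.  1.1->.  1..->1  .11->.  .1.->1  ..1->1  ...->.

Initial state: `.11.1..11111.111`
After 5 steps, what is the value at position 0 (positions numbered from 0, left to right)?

....111.........
...1...1........
..111.111.......
.1.......1......
111.....111.....
position 0 holds 1

1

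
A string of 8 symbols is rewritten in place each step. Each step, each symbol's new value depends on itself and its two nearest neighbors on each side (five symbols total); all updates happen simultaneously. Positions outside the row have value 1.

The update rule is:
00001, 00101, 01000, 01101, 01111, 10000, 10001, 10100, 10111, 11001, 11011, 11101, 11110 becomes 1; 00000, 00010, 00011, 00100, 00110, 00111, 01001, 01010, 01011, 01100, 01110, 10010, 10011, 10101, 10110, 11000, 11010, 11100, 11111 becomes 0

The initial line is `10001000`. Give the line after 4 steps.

10101000

00100110
10000011
00101001
10101000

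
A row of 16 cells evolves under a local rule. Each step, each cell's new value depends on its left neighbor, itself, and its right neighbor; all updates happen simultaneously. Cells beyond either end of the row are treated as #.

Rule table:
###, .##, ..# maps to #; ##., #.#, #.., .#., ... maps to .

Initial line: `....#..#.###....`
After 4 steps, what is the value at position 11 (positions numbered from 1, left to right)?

...#..#..##....#
..#..#..##....##
.#..#..##....###
...#..##....####
position 11 holds .

.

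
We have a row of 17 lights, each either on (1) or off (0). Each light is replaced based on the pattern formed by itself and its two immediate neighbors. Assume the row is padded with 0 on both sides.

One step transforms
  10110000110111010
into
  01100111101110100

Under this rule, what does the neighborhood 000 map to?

At position 5 the neighborhood is 000; the next row has 1 there.

1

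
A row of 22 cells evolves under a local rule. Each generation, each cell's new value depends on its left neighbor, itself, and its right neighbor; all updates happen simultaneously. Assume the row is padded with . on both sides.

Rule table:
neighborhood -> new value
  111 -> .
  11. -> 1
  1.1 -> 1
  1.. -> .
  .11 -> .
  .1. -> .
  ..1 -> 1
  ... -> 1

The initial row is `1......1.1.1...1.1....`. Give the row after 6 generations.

1..1.1.11.1.1.1..1..1.

generation 1: ..11111.1.1..11.1..111
generation 2: 11....11.1..1.11..1..1
generation 3: .1.111.11..1.1.1.1..1.
generation 4: 1.1..11.1.1.1.1.1..1..
generation 5: .1..1.11.1.1.1.1..1..1
generation 6: 1..1.1.11.1.1.1..1..1.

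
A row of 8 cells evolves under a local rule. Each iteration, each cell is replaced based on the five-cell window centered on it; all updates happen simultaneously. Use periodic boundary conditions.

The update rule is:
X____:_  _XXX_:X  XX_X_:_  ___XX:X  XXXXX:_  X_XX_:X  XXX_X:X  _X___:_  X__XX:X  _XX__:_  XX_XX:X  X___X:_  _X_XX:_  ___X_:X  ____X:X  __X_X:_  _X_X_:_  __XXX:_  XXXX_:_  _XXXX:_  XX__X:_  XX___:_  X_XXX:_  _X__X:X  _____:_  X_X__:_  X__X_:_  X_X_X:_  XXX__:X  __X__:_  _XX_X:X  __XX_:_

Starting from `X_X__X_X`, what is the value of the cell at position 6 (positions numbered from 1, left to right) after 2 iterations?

X__X___X
______X_
position 6 holds _

_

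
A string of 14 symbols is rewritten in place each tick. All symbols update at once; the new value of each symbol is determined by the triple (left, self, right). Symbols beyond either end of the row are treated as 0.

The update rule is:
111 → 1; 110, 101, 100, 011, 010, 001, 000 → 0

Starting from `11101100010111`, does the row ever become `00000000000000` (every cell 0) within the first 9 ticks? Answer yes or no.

tick 1: 01000000000010
tick 2: 00000000000000
all cells are 0 at tick 2

yes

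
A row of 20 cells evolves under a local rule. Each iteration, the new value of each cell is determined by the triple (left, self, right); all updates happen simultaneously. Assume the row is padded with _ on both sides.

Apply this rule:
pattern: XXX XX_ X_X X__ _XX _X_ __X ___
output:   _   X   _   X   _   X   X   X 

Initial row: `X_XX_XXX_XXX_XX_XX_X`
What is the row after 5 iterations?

_________________X_X

X__X___X___X__X__X_X
XXXXXXXXXXXXXXXXXX_X
_________________X_X
XXXXXXXXXXXXXXXXXX_X  (repeats iteration 2; period 2)
iteration 5: _________________X_X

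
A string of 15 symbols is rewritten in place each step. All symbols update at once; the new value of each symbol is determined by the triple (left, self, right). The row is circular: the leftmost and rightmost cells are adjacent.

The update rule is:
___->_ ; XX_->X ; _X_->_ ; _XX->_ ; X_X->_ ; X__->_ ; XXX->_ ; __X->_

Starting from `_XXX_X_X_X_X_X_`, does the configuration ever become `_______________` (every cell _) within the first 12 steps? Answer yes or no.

___X___________
_______________
all cells are _ at step 2

yes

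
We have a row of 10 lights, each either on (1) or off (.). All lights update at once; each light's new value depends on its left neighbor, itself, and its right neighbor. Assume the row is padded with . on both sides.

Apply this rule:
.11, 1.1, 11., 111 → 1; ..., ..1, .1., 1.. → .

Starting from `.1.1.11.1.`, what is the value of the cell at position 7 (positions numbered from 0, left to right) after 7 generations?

1

..1.1111..
...11111..
...11111..  (fixed point — unchanged through generation 7)
position 7 holds 1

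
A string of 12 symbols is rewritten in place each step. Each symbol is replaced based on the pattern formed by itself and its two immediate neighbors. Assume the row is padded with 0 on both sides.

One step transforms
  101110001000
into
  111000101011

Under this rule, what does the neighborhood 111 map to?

0

At position 3 the neighborhood is 111; the next row has 0 there.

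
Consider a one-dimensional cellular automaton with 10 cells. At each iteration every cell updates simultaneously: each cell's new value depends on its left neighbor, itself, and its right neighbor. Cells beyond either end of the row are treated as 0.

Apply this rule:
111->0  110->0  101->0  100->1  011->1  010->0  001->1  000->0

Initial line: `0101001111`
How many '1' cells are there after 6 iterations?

1000111000
0101100100
1001011010
0110010001
1101101010
1001000001
count of 1: 3

3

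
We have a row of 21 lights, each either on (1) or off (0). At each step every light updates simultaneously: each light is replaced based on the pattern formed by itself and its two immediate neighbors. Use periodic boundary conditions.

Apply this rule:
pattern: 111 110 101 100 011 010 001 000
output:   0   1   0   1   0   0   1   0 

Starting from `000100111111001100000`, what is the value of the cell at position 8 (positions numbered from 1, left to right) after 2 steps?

001011000001110110000
010001100010010011000
position 8 holds 0

0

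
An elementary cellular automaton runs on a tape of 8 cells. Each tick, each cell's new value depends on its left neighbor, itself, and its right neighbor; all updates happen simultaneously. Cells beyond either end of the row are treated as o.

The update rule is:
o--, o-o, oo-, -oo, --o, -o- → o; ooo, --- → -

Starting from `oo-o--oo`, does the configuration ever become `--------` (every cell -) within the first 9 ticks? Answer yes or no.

yes

-oooooo-
oo----oo
-oo--oo-
oooooooo
--------
all cells are - at tick 5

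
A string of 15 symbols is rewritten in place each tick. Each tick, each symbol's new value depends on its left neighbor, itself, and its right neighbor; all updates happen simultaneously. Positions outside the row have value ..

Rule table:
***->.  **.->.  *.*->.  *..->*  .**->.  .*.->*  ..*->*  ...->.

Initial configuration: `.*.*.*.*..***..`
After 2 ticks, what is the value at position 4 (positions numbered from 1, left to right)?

**.*.*.***...*.
...*.*....*.***
position 4 holds *

*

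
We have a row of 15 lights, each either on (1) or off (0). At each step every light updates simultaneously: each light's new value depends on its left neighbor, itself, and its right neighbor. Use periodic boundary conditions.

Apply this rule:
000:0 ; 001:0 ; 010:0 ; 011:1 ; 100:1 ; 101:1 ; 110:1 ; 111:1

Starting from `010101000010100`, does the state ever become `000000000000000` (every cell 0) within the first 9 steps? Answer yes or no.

no

step 1: 001010100001010
step 2: 000101010000101
step 3: 100010101000010
step 4: 010001010100001
step 5: 101000101010000
step 6: 010100010101000
step 7: 001010001010100
step 8: 000101000101010
step 9: 000010100010101
step 9 is 000010100010101, still not uniform 0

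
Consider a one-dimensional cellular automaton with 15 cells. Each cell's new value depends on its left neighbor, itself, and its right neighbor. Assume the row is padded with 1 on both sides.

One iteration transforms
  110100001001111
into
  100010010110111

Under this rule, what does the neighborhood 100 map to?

1

At position 4 the neighborhood is 100; the next row has 1 there.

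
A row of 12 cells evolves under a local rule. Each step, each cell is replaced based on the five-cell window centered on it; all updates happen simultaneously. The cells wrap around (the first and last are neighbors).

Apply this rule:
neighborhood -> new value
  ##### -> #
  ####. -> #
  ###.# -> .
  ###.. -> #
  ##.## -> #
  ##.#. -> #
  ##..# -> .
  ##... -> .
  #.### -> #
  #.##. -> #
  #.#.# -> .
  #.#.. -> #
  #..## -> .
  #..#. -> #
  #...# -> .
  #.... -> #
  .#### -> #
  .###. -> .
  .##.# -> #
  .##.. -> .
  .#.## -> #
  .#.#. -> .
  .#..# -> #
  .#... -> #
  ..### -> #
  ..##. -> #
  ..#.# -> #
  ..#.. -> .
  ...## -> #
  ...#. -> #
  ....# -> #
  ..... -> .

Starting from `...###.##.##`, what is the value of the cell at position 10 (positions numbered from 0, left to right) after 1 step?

#

..##..#####.
position 10 holds #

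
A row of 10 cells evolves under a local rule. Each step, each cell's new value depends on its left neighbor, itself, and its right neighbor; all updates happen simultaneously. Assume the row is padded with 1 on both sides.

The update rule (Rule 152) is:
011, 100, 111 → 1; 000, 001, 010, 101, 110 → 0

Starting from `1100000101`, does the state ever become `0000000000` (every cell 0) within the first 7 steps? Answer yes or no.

1010000001
0001000001
1000100001
0100010001
0010001001
1001000101
0100100001
step 7 is 0100100001, still not uniform 0

no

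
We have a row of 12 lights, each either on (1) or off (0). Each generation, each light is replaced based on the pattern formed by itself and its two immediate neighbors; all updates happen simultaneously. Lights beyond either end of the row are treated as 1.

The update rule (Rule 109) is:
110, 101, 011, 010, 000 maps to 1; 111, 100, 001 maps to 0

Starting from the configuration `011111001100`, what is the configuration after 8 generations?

generation 1: 110001001100
generation 2: 010101001100
generation 3: 111111001100
generation 4: 000001001100
generation 5: 011101001100
generation 6: 110111001100
generation 7: 011101001100  (repeats generation 5; period 2)
generation 8: 110111001100

110111001100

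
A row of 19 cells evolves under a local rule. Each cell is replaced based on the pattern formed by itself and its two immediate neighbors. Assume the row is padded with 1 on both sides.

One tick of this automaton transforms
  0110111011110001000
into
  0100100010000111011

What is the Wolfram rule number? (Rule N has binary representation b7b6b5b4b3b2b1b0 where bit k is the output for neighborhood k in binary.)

15

position 5: 111 → 0  (bit 7 = 0)
position 2: 110 → 0  (bit 6 = 0)
position 0: 101 → 0  (bit 5 = 0)
position 12: 100 → 0  (bit 4 = 0)
position 1: 011 → 1  (bit 3 = 1)
position 15: 010 → 1  (bit 2 = 1)
position 14: 001 → 1  (bit 1 = 1)
position 13: 000 → 1  (bit 0 = 1)
bits b7..b0 = 00001111 = 15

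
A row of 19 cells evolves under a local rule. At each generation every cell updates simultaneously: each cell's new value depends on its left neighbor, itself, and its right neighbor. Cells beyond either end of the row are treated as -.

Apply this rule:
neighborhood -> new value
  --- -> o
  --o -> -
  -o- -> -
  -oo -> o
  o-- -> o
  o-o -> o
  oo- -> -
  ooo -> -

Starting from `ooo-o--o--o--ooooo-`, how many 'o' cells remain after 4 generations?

8

o--o-o--o--o-o----o
-o--o-o--o--o-ooo--
--o--o-o--o--oo--oo
o--o--o-o--o-o-o-o-
count of o: 8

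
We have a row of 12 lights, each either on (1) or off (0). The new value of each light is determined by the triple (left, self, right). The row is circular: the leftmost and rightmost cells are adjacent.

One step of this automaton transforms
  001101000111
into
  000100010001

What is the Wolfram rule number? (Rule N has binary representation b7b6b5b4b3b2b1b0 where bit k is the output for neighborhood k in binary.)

65

position 10: 111 → 0  (bit 7 = 0)
position 3: 110 → 1  (bit 6 = 1)
position 4: 101 → 0  (bit 5 = 0)
position 0: 100 → 0  (bit 4 = 0)
position 2: 011 → 0  (bit 3 = 0)
position 5: 010 → 0  (bit 2 = 0)
position 1: 001 → 0  (bit 1 = 0)
position 7: 000 → 1  (bit 0 = 1)
bits b7..b0 = 01000001 = 65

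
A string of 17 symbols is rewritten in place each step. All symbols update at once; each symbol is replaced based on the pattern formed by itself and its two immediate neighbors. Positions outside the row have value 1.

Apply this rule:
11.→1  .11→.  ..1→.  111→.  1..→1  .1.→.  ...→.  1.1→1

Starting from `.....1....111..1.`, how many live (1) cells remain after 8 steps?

7

1.....1.....11..1
11.....1.....11..
.11.....1.....11.
1.11.....1.....11
11.11.....1......
.11.11.....1.....
1.11.11.....1....
11.11.11.....1...
count of 1: 7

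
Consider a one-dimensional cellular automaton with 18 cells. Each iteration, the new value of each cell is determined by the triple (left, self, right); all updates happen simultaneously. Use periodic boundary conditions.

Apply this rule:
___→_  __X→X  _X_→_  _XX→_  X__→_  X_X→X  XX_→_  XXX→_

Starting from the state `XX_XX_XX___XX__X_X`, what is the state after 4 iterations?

__X__X____X___X_X_
_X__X____X___X_X__
X__X____X___X_X___
__X____X___X_X___X

__X____X___X_X___X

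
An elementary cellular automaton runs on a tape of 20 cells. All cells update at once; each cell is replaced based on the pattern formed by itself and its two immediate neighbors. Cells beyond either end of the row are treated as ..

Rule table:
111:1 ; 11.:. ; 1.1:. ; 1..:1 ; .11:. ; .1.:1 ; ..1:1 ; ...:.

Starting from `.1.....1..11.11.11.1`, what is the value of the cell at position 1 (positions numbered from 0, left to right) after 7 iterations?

111...1111.........1
.1.1.1.11.1.......11
11.1.1....11.....1..
...1.11..1..1...111.
..11...1111111.1.1.1
.1..1.1.11111..1.1.1
11111.1..111.111.1.1
position 1 holds 1

1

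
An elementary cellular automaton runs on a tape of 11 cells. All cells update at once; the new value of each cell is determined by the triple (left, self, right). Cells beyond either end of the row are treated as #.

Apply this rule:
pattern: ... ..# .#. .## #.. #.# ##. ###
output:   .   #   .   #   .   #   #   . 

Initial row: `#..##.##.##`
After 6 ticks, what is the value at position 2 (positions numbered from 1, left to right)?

#.########.
###......##
..#.....##.
.#.....####
#.....##...
#....###..#
position 2 holds .

.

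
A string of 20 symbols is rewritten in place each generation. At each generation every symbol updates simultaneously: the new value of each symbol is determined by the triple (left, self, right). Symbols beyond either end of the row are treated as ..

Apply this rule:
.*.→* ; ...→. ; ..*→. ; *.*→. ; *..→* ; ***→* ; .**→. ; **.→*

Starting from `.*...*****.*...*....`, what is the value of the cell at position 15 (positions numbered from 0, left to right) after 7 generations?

generation 1: .**...****.**..**...
generation 2: ..**...***..**..**..
generation 3: ...**...***..**..**.
generation 4: ....**...***..**..**
generation 5: .....**...***..**..*
generation 6: ......**...***..**.*
generation 7: .......**...***..*.*
position 15 holds .

.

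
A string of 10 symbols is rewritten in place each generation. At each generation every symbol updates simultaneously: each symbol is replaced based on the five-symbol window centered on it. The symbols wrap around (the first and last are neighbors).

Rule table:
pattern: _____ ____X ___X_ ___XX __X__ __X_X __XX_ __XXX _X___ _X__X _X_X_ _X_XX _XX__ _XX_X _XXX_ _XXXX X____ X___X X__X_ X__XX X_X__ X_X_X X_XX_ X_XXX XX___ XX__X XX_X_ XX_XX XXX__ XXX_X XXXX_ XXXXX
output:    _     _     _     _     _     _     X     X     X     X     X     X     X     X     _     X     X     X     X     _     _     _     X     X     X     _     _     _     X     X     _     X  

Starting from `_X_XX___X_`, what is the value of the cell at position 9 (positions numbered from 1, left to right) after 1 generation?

_

X_XXXXX__X
position 9 holds _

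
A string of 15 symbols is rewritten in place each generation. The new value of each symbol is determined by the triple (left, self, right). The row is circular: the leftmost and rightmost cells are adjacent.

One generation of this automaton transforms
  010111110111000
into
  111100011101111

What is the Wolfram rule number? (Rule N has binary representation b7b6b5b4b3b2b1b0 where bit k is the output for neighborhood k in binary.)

position 4: 111 → 0  (bit 7 = 0)
position 7: 110 → 1  (bit 6 = 1)
position 2: 101 → 1  (bit 5 = 1)
position 12: 100 → 1  (bit 4 = 1)
position 3: 011 → 1  (bit 3 = 1)
position 1: 010 → 1  (bit 2 = 1)
position 0: 001 → 1  (bit 1 = 1)
position 13: 000 → 1  (bit 0 = 1)
bits b7..b0 = 01111111 = 127

127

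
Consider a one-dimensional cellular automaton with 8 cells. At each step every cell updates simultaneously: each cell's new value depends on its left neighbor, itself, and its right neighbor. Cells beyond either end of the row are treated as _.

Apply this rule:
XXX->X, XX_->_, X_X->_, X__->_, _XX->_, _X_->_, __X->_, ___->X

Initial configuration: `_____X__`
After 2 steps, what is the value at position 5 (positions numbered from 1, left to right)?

step 1: XXXX___X
step 2: _XX__X__
position 5 holds _

_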